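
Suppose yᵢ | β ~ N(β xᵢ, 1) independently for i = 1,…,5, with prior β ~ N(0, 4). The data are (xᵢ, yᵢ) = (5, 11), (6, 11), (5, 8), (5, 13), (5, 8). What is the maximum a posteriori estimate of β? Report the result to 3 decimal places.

β̂_MAP = 1.952

log p(β | y) = −Σ(yᵢ − βxᵢ)²/(2·1) − β²/(2·4) + const.
Setting the derivative to zero: Σxᵢ(yᵢ − βxᵢ)/1 − β/4 = 0, so β = Σxᵢyᵢ / (Σxᵢ² + σ²/τ²).
Σxᵢyᵢ = 5·11 + 6·11 + 5·8 + 5·13 + 5·8 = 266; Σxᵢ² = 136; σ²/τ² = 0.25.
β̂_MAP = 266 / (136 + 0.25) = 266/136.25 ≈ 1.952.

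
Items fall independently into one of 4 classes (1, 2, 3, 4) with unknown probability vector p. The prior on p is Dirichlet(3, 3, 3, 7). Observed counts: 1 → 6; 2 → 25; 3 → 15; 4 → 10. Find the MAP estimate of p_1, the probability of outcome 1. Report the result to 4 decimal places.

The posterior is Dirichlet(αᵢ + nᵢ) = Dirichlet(9, 28, 18, 17).
For a Dirichlet(a₁,…,a_K) with all aᵢ > 1, the mode has j-th component (aⱼ − 1)/(Σaᵢ − K).
Here Σaᵢ = 72 and K = 4, so p_1 = (9 − 1)/(72 − 4) = 8/68 ≈ 0.1176.

MAP estimate: 0.1176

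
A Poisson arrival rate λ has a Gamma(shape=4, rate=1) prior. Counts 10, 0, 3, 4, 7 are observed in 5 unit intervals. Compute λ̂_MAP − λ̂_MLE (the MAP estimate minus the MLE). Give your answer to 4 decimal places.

MAP − MLE = -0.3000

Σxᵢ = 24. Posterior is Gamma(28, 6); MAP = (28−1)/6 = 27/6 ≈ 4.50000.
MLE = x̄ = 24/5 ≈ 4.80000.
Difference = 27/6 − 24/5 = -3/10 ≈ -0.3000.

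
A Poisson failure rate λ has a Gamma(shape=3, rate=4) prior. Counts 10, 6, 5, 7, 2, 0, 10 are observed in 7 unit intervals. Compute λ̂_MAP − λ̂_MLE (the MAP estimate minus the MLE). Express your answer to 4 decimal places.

MAP − MLE = -1.8961

Σxᵢ = 40. Posterior is Gamma(43, 11); MAP = (43−1)/11 = 42/11 ≈ 3.81818.
MLE = x̄ = 40/7 ≈ 5.71429.
Difference = 42/11 − 40/7 = -146/77 ≈ -1.8961.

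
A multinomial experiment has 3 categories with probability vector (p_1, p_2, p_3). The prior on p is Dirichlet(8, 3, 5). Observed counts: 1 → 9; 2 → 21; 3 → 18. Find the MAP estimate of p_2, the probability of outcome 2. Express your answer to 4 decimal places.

The posterior is Dirichlet(αᵢ + nᵢ) = Dirichlet(17, 24, 23).
For a Dirichlet(a₁,…,a_K) with all aᵢ > 1, the mode has j-th component (aⱼ − 1)/(Σaᵢ − K).
Here Σaᵢ = 64 and K = 3, so p_2 = (24 − 1)/(64 − 3) = 23/61 ≈ 0.3770.

MAP estimate: 0.3770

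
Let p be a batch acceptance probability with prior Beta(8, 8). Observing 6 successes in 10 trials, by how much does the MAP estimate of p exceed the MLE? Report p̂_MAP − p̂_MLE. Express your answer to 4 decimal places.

MAP − MLE = -0.0583

Posterior is Beta(14, 12); MAP = (14−1)/(26−2) = 13/24 ≈ 0.54167.
MLE ignores the prior: p̂_MLE = k/n = 6/10 ≈ 0.60000.
Difference = 13/24 − 6/10 = -7/120 ≈ -0.0583.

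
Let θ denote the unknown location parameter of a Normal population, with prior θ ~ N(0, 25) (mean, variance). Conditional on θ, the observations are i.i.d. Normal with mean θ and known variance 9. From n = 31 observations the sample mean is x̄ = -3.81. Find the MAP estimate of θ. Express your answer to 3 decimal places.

θ̂_MAP = -3.766

n = 31, x̄ = -3.81.
For a Normal prior and Normal likelihood with known variance, the posterior is Normal; its mode equals its mean, the precision-weighted average.
Prior precision 1/σ₀² = 1/25 = 0.04; data precision n/σ² = 31/9.
θ̂ = (0.04·0 + (31/9)·(-3.81)) / (0.04 + 31/9) = (-3937/300)/(784/225) = -11811/3136 ≈ -3.766.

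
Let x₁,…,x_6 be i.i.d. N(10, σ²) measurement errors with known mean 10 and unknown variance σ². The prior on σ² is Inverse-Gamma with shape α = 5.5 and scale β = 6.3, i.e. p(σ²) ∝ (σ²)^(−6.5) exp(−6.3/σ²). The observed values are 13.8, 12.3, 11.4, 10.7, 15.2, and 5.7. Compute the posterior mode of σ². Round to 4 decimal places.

σ̂²_MAP = 4.2268

Sum of squared deviations about the known mean: SS = (13.8−10)² + (12.3−10)² + (11.4−10)² + (10.7−10)² + (15.2−10)² + (5.7−10)² = 67.71.
The Normal likelihood contributes (σ²)^(−n/2) exp(−SS/(2σ²)), so the posterior is Inverse-Gamma(α + n/2, β + SS/2) = Inverse-Gamma(8.5, 40.155).
The mode of Inverse-Gamma(a, b) is b/(a+1) = 40.155/9.5 ≈ 4.2268.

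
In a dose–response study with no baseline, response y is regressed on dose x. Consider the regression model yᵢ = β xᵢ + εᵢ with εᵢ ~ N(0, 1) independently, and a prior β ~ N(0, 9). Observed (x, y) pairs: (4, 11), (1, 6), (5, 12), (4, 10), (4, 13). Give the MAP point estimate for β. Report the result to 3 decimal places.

log p(β | y) = −Σ(yᵢ − βxᵢ)²/(2·1) − β²/(2·9) + const.
Setting the derivative to zero: Σxᵢ(yᵢ − βxᵢ)/1 − β/9 = 0, so β = Σxᵢyᵢ / (Σxᵢ² + σ²/τ²).
Σxᵢyᵢ = 4·11 + 1·6 + 5·12 + 4·10 + 4·13 = 202; Σxᵢ² = 74; σ²/τ² = 1/9.
β̂_MAP = 202 / (74 + 1/9) = 202/(667/9) = 1818/667 ≈ 2.726.

β̂_MAP = 2.726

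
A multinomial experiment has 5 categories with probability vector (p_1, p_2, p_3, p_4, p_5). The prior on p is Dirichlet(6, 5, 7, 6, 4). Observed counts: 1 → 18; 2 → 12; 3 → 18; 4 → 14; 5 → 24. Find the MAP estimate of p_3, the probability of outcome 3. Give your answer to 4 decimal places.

The posterior is Dirichlet(αᵢ + nᵢ) = Dirichlet(24, 17, 25, 20, 28).
For a Dirichlet(a₁,…,a_K) with all aᵢ > 1, the mode has j-th component (aⱼ − 1)/(Σaᵢ − K).
Here Σaᵢ = 114 and K = 5, so p_3 = (25 − 1)/(114 − 5) = 24/109 ≈ 0.2202.

MAP estimate: 0.2202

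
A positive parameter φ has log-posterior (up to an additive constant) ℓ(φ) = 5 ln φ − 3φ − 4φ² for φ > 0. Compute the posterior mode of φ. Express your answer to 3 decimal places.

ℓ'(φ) = 5/φ − 3 − 8φ. Setting this to zero and multiplying by φ: 8φ² + 3φ − 5 = 0.
φ = (−3 + √(3² + 4·8·5)) / (2·8) = (−3 + √169) / 16 = (−3 + 13)/16 = 5/8.
ℓ''(φ) = −5/φ² − 8 < 0, confirming a maximum.

φ̂_MAP = 0.625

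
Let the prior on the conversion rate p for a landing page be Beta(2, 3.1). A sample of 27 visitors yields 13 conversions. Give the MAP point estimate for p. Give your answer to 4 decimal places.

p̂_MAP = 0.4651

Prior: Beta(2, 3.1).
Data: 13 successes in 27 trials. The binomial likelihood contributes p^13(1−p)^14, so the posterior is Beta(2+13, 3.1+14) = Beta(15, 17.1).
For Beta(a, b) with a, b > 1 the mode is (a−1)/(a+b−2) = 14/30.1 ≈ 0.4651.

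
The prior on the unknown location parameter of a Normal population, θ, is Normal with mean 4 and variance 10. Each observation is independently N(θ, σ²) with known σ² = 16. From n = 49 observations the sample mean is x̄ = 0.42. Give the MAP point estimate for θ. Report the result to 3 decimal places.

n = 49, x̄ = 0.42.
For a Normal prior and Normal likelihood with known variance, the posterior is Normal; its mode equals its mean, the precision-weighted average.
Prior precision 1/σ₀² = 1/10 = 0.1; data precision n/σ² = 49/16 = 3.0625.
θ̂ = (0.1·4 + 3.0625·0.42) / (0.1 + 3.0625) = 1.68625/3.1625 = 1349/2530 ≈ 0.533.

θ̂_MAP = 0.533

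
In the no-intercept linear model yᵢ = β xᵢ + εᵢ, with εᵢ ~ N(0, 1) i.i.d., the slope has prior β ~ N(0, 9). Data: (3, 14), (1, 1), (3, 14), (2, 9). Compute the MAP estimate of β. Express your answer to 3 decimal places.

β̂_MAP = 4.457

log p(β | y) = −Σ(yᵢ − βxᵢ)²/(2·1) − β²/(2·9) + const.
Setting the derivative to zero: Σxᵢ(yᵢ − βxᵢ)/1 − β/9 = 0, so β = Σxᵢyᵢ / (Σxᵢ² + σ²/τ²).
Σxᵢyᵢ = 3·14 + 1·1 + 3·14 + 2·9 = 103; Σxᵢ² = 23; σ²/τ² = 1/9.
β̂_MAP = 103 / (23 + 1/9) = 103/(208/9) = 927/208 ≈ 4.457.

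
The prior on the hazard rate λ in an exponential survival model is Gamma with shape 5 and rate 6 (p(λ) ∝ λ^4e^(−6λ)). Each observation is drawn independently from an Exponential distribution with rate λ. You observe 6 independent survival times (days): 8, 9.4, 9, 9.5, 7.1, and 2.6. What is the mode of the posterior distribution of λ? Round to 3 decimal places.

λ̂_MAP = 0.194

The Exponential(rate=λ) likelihood is ∝ λ^n e^(−λΣtᵢ). Here n = 6 and Σtᵢ = 8 + 9.4 + 9 + 9.5 + 7.1 + 2.6 = 45.6.
Posterior ∝ λ^4e^(−6λ) · λ^6e^(−45.6λ) = λ^10e^(−51.6λ), i.e. Gamma(11, 51.6).
Mode = (a−1)/b = 10/51.6 ≈ 0.194.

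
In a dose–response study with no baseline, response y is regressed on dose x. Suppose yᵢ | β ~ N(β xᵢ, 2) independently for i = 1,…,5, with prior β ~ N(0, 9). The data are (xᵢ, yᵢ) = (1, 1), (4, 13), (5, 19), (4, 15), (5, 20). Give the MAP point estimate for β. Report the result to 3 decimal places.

β̂_MAP = 3.701

log p(β | y) = −Σ(yᵢ − βxᵢ)²/(2·2) − β²/(2·9) + const.
Setting the derivative to zero: Σxᵢ(yᵢ − βxᵢ)/2 − β/9 = 0, so β = Σxᵢyᵢ / (Σxᵢ² + σ²/τ²).
Σxᵢyᵢ = 1·1 + 4·13 + 5·19 + 4·15 + 5·20 = 308; Σxᵢ² = 83; σ²/τ² = 2/9.
β̂_MAP = 308 / (83 + 2/9) = 308/(749/9) = 396/107 ≈ 3.701.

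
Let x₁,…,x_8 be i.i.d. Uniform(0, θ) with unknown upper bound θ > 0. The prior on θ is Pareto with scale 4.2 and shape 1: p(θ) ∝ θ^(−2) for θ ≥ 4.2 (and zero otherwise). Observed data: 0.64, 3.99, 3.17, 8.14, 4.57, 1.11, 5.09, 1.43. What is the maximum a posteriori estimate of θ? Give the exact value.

The Uniform(0, θ) likelihood is θ^(−n) for θ ≥ max(xᵢ), zero otherwise. Here max(xᵢ) = 8.14.
Posterior ∝ θ^(−2) · θ^(−8) = θ^(−10) on θ ≥ max(4.2, 8.14) = 8.14.
This density is strictly decreasing in θ, so the posterior mode lies at the lower boundary of the support.

θ̂_MAP = 8.14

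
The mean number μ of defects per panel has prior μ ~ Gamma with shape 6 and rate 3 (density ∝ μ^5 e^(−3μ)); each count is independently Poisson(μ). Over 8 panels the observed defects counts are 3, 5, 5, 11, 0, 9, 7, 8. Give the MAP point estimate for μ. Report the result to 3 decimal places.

μ̂_MAP = 4.818

Σxᵢ = 3+5+5+11+0+9+7+8 = 48, with n = 8.
Posterior ∝ μ^5e^(−3μ) · μ^48e^(−8μ) = μ^53e^(−11μ), i.e. Gamma(shape=54, rate=11).
The mode of a Gamma(a, b) with a ≥ 1 (shape–rate) is (a−1)/b = 53/11 ≈ 4.818.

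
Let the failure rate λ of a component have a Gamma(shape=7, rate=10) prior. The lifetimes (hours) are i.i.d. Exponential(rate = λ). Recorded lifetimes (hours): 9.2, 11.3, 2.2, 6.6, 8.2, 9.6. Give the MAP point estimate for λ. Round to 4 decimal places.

The Exponential(rate=λ) likelihood is ∝ λ^n e^(−λΣtᵢ). Here n = 6 and Σtᵢ = 9.2 + 11.3 + 2.2 + 6.6 + 8.2 + 9.6 = 47.1.
Posterior ∝ λ^6e^(−10λ) · λ^6e^(−47.1λ) = λ^12e^(−57.1λ), i.e. Gamma(13, 57.1).
Mode = (a−1)/b = 12/57.1 ≈ 0.2102.

λ̂_MAP = 0.2102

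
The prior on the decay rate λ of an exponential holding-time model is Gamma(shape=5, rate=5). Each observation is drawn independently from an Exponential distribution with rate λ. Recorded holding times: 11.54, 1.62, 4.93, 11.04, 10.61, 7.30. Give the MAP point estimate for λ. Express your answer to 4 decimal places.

λ̂_MAP = 0.1922

The Exponential(rate=λ) likelihood is ∝ λ^n e^(−λΣtᵢ). Here n = 6 and Σtᵢ = 11.54 + 1.62 + 4.93 + 11.04 + 10.61 + 7.30 = 47.04.
Posterior ∝ λ^4e^(−5λ) · λ^6e^(−47.04λ) = λ^10e^(−52.04λ), i.e. Gamma(11, 52.04).
Mode = (a−1)/b = 10/52.04 ≈ 0.1922.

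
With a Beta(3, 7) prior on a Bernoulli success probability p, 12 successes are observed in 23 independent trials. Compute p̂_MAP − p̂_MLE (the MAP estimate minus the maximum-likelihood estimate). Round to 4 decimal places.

MAP − MLE = -0.0701

Posterior is Beta(15, 18); MAP = (15−1)/(33−2) = 14/31 ≈ 0.45161.
MLE ignores the prior: p̂_MLE = k/n = 12/23 ≈ 0.52174.
Difference = 14/31 − 12/23 = -50/713 ≈ -0.0701.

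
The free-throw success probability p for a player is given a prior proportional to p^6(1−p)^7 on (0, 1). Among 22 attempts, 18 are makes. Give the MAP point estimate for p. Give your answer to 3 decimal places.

The prior density ∝ p^6(1−p)^7 is the kernel of Beta(7, 8).
Data: 18 successes in 22 trials. The binomial likelihood contributes p^18(1−p)^4, so the posterior is Beta(7+18, 8+4) = Beta(25, 12).
For Beta(a, b) with a, b > 1 the mode is (a−1)/(a+b−2) = 24/35 ≈ 0.686.

p̂_MAP = 0.686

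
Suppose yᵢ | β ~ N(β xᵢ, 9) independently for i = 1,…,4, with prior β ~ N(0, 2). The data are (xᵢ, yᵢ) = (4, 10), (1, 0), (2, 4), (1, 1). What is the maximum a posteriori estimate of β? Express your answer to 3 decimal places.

β̂_MAP = 1.849

log p(β | y) = −Σ(yᵢ − βxᵢ)²/(2·9) − β²/(2·2) + const.
Setting the derivative to zero: Σxᵢ(yᵢ − βxᵢ)/9 − β/2 = 0, so β = Σxᵢyᵢ / (Σxᵢ² + σ²/τ²).
Σxᵢyᵢ = 4·10 + 1·0 + 2·4 + 1·1 = 49; Σxᵢ² = 22; σ²/τ² = 4.5.
β̂_MAP = 49 / (22 + 4.5) = 49/26.5 ≈ 1.849.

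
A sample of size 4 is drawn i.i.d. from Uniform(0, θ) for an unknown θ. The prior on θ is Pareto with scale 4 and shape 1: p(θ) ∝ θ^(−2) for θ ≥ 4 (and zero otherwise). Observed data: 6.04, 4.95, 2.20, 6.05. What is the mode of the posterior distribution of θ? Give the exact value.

The Uniform(0, θ) likelihood is θ^(−n) for θ ≥ max(xᵢ), zero otherwise. Here max(xᵢ) = 6.05.
Posterior ∝ θ^(−2) · θ^(−4) = θ^(−6) on θ ≥ max(4, 6.05) = 6.05.
This density is strictly decreasing in θ, so the posterior mode lies at the lower boundary of the support.

θ̂_MAP = 6.05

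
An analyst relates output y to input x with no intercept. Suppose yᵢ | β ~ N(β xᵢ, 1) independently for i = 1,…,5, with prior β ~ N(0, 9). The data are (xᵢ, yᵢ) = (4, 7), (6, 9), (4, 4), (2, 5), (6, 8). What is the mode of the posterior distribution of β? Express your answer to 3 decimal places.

β̂_MAP = 1.443

log p(β | y) = −Σ(yᵢ − βxᵢ)²/(2·1) − β²/(2·9) + const.
Setting the derivative to zero: Σxᵢ(yᵢ − βxᵢ)/1 − β/9 = 0, so β = Σxᵢyᵢ / (Σxᵢ² + σ²/τ²).
Σxᵢyᵢ = 4·7 + 6·9 + 4·4 + 2·5 + 6·8 = 156; Σxᵢ² = 108; σ²/τ² = 1/9.
β̂_MAP = 156 / (108 + 1/9) = 156/(973/9) = 1404/973 ≈ 1.443.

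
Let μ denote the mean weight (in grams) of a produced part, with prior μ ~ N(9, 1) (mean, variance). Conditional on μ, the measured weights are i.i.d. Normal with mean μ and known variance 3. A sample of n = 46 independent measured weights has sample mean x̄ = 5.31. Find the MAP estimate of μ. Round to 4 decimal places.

μ̂_MAP = 5.5359

n = 46, x̄ = 5.31.
For a Normal prior and Normal likelihood with known variance, the posterior is Normal; its mode equals its mean, the precision-weighted average.
Prior precision 1/σ₀² = 1/1 = 1; data precision n/σ² = 46/3.
μ̂ = (1·9 + (46/3)·5.31) / (1 + 46/3) = 90.42/(49/3) = 13563/2450 ≈ 5.5359.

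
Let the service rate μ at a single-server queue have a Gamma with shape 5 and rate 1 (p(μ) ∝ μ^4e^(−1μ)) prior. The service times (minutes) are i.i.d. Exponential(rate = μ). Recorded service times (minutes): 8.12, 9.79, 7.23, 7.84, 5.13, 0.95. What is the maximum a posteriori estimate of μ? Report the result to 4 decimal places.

μ̂_MAP = 0.2496

The Exponential(rate=μ) likelihood is ∝ μ^n e^(−μΣtᵢ). Here n = 6 and Σtᵢ = 8.12 + 9.79 + 7.23 + 7.84 + 5.13 + 0.95 = 39.06.
Posterior ∝ μ^4e^(−1μ) · μ^6e^(−39.06μ) = μ^10e^(−40.06μ), i.e. Gamma(11, 40.06).
Mode = (a−1)/b = 10/40.06 ≈ 0.2496.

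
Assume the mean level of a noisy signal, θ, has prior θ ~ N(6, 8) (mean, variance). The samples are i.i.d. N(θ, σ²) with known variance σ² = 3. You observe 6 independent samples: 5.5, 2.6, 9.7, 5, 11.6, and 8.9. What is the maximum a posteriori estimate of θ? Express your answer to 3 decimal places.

θ̂_MAP = 7.145

n = 6; x̄ = (5.5 + 2.6 + 9.7 + 5 + 11.6 + 8.9)/6 = 43.3/6 = 433/60 ≈ 7.2167.
For a Normal prior and Normal likelihood with known variance, the posterior is Normal; its mode equals its mean, the precision-weighted average.
Prior precision 1/σ₀² = 1/8 = 0.125; data precision n/σ² = 6/3 = 2.
θ̂ = (0.125·6 + 2·(433/60)) / (0.125 + 2) = (911/60)/2.125 = 1822/255 ≈ 7.145.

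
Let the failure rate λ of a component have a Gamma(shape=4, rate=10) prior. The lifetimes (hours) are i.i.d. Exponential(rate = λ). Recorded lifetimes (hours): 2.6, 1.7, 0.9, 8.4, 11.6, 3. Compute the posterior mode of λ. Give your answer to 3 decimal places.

The Exponential(rate=λ) likelihood is ∝ λ^n e^(−λΣtᵢ). Here n = 6 and Σtᵢ = 2.6 + 1.7 + 0.9 + 8.4 + 11.6 + 3 = 28.2.
Posterior ∝ λ^3e^(−10λ) · λ^6e^(−28.2λ) = λ^9e^(−38.2λ), i.e. Gamma(10, 38.2).
Mode = (a−1)/b = 9/38.2 ≈ 0.236.

λ̂_MAP = 0.236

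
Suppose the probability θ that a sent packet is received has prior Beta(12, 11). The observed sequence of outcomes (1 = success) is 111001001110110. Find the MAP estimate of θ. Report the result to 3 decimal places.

Prior: Beta(12, 11).
Data: 9 successes in 15 trials (from the sequence). The binomial likelihood contributes θ^9(1−θ)^6, so the posterior is Beta(12+9, 11+6) = Beta(21, 17).
For Beta(a, b) with a, b > 1 the mode is (a−1)/(a+b−2) = 20/36 ≈ 0.556.

θ̂_MAP = 0.556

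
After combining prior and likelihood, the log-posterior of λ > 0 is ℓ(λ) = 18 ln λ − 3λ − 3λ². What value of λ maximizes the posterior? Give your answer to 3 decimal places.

ℓ'(λ) = 18/λ − 3 − 6λ. Setting this to zero and multiplying by λ: 6λ² + 3λ − 18 = 0.
λ = (−3 + √(3² + 4·6·18)) / (2·6) = (−3 + √441) / 12 = (−3 + 21)/12 = 3/2.
ℓ''(λ) = −18/λ² − 6 < 0, confirming a maximum.

λ̂_MAP = 1.500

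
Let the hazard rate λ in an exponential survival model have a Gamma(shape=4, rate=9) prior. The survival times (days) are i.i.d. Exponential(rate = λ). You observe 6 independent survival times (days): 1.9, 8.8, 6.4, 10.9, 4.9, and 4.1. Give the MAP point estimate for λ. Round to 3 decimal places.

The Exponential(rate=λ) likelihood is ∝ λ^n e^(−λΣtᵢ). Here n = 6 and Σtᵢ = 1.9 + 8.8 + 6.4 + 10.9 + 4.9 + 4.1 = 37.
Posterior ∝ λ^3e^(−9λ) · λ^6e^(−37λ) = λ^9e^(−46λ), i.e. Gamma(10, 46).
Mode = (a−1)/b = 9/46 ≈ 0.196.

λ̂_MAP = 0.196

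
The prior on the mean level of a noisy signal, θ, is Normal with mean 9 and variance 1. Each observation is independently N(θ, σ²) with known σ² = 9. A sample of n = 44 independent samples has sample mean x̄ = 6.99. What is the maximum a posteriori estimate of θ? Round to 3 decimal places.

n = 44, x̄ = 6.99.
For a Normal prior and Normal likelihood with known variance, the posterior is Normal; its mode equals its mean, the precision-weighted average.
Prior precision 1/σ₀² = 1/1 = 1; data precision n/σ² = 44/9.
θ̂ = (1·9 + (44/9)·6.99) / (1 + 44/9) = (3238/75)/(53/9) = 9714/1325 ≈ 7.331.

θ̂_MAP = 7.331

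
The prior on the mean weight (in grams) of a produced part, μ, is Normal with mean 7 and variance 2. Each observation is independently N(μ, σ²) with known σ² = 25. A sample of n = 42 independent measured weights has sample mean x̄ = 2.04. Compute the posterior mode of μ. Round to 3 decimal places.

μ̂_MAP = 3.178

n = 42, x̄ = 2.04.
For a Normal prior and Normal likelihood with known variance, the posterior is Normal; its mode equals its mean, the precision-weighted average.
Prior precision 1/σ₀² = 1/2 = 0.5; data precision n/σ² = 42/25 = 1.68.
μ̂ = (0.5·7 + 1.68·2.04) / (0.5 + 1.68) = 6.9272/2.18 = 8659/2725 ≈ 3.178.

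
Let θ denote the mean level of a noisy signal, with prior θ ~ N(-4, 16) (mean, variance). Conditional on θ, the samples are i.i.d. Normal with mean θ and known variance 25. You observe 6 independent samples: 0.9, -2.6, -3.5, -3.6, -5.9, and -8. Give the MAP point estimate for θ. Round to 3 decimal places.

θ̂_MAP = -3.828

n = 6; x̄ = (0.9 + (-2.6) + (-3.5) + (-3.6) + (-5.9) + (-8))/6 = -22.7/6 = -227/60 ≈ -3.7833.
For a Normal prior and Normal likelihood with known variance, the posterior is Normal; its mode equals its mean, the precision-weighted average.
Prior precision 1/σ₀² = 1/16 = 0.0625; data precision n/σ² = 6/25 = 0.24.
θ̂ = (0.0625·(-4) + 0.24·(-227/60)) / (0.0625 + 0.24) = (-1.158)/0.3025 = -2316/605 ≈ -3.828.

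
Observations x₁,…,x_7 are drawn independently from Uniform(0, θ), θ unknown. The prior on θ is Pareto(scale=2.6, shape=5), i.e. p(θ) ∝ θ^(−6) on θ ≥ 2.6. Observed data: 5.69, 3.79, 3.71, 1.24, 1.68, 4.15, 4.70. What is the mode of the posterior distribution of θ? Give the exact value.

θ̂_MAP = 5.69

The Uniform(0, θ) likelihood is θ^(−n) for θ ≥ max(xᵢ), zero otherwise. Here max(xᵢ) = 5.69.
Posterior ∝ θ^(−6) · θ^(−7) = θ^(−13) on θ ≥ max(2.6, 5.69) = 5.69.
This density is strictly decreasing in θ, so the posterior mode lies at the lower boundary of the support.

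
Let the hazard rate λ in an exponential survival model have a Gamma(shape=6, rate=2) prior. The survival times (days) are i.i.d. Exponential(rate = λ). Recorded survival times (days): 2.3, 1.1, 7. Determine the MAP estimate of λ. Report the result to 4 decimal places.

The Exponential(rate=λ) likelihood is ∝ λ^n e^(−λΣtᵢ). Here n = 3 and Σtᵢ = 2.3 + 1.1 + 7 = 10.4.
Posterior ∝ λ^5e^(−2λ) · λ^3e^(−10.4λ) = λ^8e^(−12.4λ), i.e. Gamma(9, 12.4).
Mode = (a−1)/b = 8/12.4 ≈ 0.6452.

λ̂_MAP = 0.6452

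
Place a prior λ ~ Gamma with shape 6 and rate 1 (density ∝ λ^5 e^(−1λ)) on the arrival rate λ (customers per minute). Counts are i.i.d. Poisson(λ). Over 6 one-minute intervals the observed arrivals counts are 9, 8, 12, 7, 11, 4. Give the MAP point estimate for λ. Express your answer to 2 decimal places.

Σxᵢ = 9+8+12+7+11+4 = 51, with n = 6.
Posterior ∝ λ^5e^(−1λ) · λ^51e^(−6λ) = λ^56e^(−7λ), i.e. Gamma(shape=57, rate=7).
The mode of a Gamma(a, b) with a ≥ 1 (shape–rate) is (a−1)/b = 56/7 ≈ 8.00.

λ̂_MAP = 8.00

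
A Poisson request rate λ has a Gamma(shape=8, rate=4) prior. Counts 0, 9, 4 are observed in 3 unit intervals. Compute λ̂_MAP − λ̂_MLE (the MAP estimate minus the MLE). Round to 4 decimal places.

MAP − MLE = -1.4762

Σxᵢ = 13. Posterior is Gamma(21, 7); MAP = (21−1)/7 = 20/7 ≈ 2.85714.
MLE = x̄ = 13/3 ≈ 4.33333.
Difference = 20/7 − 13/3 = -31/21 ≈ -1.4762.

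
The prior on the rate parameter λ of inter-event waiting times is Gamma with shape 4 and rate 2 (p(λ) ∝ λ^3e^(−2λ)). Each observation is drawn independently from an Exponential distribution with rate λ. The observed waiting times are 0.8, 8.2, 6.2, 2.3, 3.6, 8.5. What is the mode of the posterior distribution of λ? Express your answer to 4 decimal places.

λ̂_MAP = 0.2848

The Exponential(rate=λ) likelihood is ∝ λ^n e^(−λΣtᵢ). Here n = 6 and Σtᵢ = 0.8 + 8.2 + 6.2 + 2.3 + 3.6 + 8.5 = 29.6.
Posterior ∝ λ^3e^(−2λ) · λ^6e^(−29.6λ) = λ^9e^(−31.6λ), i.e. Gamma(10, 31.6).
Mode = (a−1)/b = 9/31.6 ≈ 0.2848.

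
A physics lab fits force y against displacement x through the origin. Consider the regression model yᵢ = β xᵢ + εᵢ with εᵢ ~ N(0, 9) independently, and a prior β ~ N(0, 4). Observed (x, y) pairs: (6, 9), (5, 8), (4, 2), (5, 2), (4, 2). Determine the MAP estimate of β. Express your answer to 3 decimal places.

log p(β | y) = −Σ(yᵢ − βxᵢ)²/(2·9) − β²/(2·4) + const.
Setting the derivative to zero: Σxᵢ(yᵢ − βxᵢ)/9 − β/4 = 0, so β = Σxᵢyᵢ / (Σxᵢ² + σ²/τ²).
Σxᵢyᵢ = 6·9 + 5·8 + 4·2 + 5·2 + 4·2 = 120; Σxᵢ² = 118; σ²/τ² = 2.25.
β̂_MAP = 120 / (118 + 2.25) = 120/120.25 ≈ 0.998.

β̂_MAP = 0.998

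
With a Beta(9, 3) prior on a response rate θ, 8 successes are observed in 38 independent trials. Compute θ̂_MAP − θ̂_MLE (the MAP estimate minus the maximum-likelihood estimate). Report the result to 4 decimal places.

Posterior is Beta(17, 33); MAP = (17−1)/(50−2) = 16/48 ≈ 0.33333.
MLE ignores the prior: θ̂_MLE = k/n = 8/38 ≈ 0.21053.
Difference = 16/48 − 8/38 = 7/57 ≈ 0.1228.

MAP − MLE = 0.1228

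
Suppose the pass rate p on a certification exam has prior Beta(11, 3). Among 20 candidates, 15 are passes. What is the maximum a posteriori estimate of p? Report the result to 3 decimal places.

Prior: Beta(11, 3).
Data: 15 successes in 20 trials. The binomial likelihood contributes p^15(1−p)^5, so the posterior is Beta(11+15, 3+5) = Beta(26, 8).
For Beta(a, b) with a, b > 1 the mode is (a−1)/(a+b−2) = 25/32 ≈ 0.781.

p̂_MAP = 0.781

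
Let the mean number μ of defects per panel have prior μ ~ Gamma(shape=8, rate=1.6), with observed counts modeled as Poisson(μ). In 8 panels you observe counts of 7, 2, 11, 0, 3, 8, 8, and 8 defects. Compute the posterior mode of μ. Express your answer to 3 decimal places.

Σxᵢ = 7+2+11+0+3+8+8+8 = 47, with n = 8.
Posterior ∝ μ^7e^(−1.6μ) · μ^47e^(−8μ) = μ^54e^(−9.6μ), i.e. Gamma(shape=55, rate=9.6).
The mode of a Gamma(a, b) with a ≥ 1 (shape–rate) is (a−1)/b = 54/9.6 ≈ 5.625.

μ̂_MAP = 5.625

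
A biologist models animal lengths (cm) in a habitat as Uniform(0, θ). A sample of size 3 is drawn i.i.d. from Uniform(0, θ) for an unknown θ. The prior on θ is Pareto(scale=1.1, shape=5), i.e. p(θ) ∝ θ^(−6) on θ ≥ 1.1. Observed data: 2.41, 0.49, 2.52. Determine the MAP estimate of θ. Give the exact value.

θ̂_MAP = 2.52

The Uniform(0, θ) likelihood is θ^(−n) for θ ≥ max(xᵢ), zero otherwise. Here max(xᵢ) = 2.52.
Posterior ∝ θ^(−6) · θ^(−3) = θ^(−9) on θ ≥ max(1.1, 2.52) = 2.52.
This density is strictly decreasing in θ, so the posterior mode lies at the lower boundary of the support.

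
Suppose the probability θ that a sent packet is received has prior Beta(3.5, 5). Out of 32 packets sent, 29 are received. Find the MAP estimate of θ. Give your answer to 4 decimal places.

θ̂_MAP = 0.8182

Prior: Beta(3.5, 5).
Data: 29 successes in 32 trials. The binomial likelihood contributes θ^29(1−θ)^3, so the posterior is Beta(3.5+29, 5+3) = Beta(32.5, 8).
For Beta(a, b) with a, b > 1 the mode is (a−1)/(a+b−2) = 31.5/38.5 ≈ 0.8182.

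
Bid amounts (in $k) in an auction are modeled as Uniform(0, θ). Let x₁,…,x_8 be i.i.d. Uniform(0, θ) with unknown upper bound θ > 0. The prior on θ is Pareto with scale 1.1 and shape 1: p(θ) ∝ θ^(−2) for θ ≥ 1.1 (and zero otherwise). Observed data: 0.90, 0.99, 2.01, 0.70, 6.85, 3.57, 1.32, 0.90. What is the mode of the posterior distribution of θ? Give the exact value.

θ̂_MAP = 6.85

The Uniform(0, θ) likelihood is θ^(−n) for θ ≥ max(xᵢ), zero otherwise. Here max(xᵢ) = 6.85.
Posterior ∝ θ^(−2) · θ^(−8) = θ^(−10) on θ ≥ max(1.1, 6.85) = 6.85.
This density is strictly decreasing in θ, so the posterior mode lies at the lower boundary of the support.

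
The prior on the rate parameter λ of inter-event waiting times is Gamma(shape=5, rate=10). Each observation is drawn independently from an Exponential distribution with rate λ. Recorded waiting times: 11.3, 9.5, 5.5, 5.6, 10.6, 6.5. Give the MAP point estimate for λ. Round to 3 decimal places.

λ̂_MAP = 0.169

The Exponential(rate=λ) likelihood is ∝ λ^n e^(−λΣtᵢ). Here n = 6 and Σtᵢ = 11.3 + 9.5 + 5.5 + 5.6 + 10.6 + 6.5 = 49.
Posterior ∝ λ^4e^(−10λ) · λ^6e^(−49λ) = λ^10e^(−59λ), i.e. Gamma(11, 59).
Mode = (a−1)/b = 10/59 ≈ 0.169.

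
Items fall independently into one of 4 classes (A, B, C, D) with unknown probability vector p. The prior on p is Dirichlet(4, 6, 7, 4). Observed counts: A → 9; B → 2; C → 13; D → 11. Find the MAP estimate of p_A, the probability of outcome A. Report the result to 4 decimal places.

MAP estimate of p_A = 0.2308

The posterior is Dirichlet(αᵢ + nᵢ) = Dirichlet(13, 8, 20, 15).
For a Dirichlet(a₁,…,a_K) with all aᵢ > 1, the mode has j-th component (aⱼ − 1)/(Σaᵢ − K).
Here Σaᵢ = 56 and K = 4, so p_A = (13 − 1)/(56 − 4) = 12/52 ≈ 0.2308.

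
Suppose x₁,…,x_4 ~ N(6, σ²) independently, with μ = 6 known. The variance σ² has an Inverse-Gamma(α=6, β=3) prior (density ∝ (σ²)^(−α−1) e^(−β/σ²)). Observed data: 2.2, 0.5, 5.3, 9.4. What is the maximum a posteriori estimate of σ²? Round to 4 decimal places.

Sum of squared deviations about the known mean: SS = (2.2−6)² + (0.5−6)² + (5.3−6)² + (9.4−6)² = 56.74.
The Normal likelihood contributes (σ²)^(−n/2) exp(−SS/(2σ²)), so the posterior is Inverse-Gamma(α + n/2, β + SS/2) = Inverse-Gamma(8, 31.37).
The mode of Inverse-Gamma(a, b) is b/(a+1) = 31.37/9 ≈ 3.4856.

σ̂²_MAP = 3.4856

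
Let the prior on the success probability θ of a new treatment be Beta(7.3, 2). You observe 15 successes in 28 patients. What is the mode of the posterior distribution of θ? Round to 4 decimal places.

Prior: Beta(7.3, 2).
Data: 15 successes in 28 trials. The binomial likelihood contributes θ^15(1−θ)^13, so the posterior is Beta(7.3+15, 2+13) = Beta(22.3, 15).
For Beta(a, b) with a, b > 1 the mode is (a−1)/(a+b−2) = 21.3/35.3 ≈ 0.6034.

θ̂_MAP = 0.6034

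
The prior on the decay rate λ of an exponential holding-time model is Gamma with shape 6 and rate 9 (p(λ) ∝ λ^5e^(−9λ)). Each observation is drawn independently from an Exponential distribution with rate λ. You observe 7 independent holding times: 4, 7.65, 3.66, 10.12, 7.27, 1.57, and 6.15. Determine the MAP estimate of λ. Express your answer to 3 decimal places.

The Exponential(rate=λ) likelihood is ∝ λ^n e^(−λΣtᵢ). Here n = 7 and Σtᵢ = 4 + 7.65 + 3.66 + 10.12 + 7.27 + 1.57 + 6.15 = 40.42.
Posterior ∝ λ^5e^(−9λ) · λ^7e^(−40.42λ) = λ^12e^(−49.42λ), i.e. Gamma(13, 49.42).
Mode = (a−1)/b = 12/49.42 ≈ 0.243.

λ̂_MAP = 0.243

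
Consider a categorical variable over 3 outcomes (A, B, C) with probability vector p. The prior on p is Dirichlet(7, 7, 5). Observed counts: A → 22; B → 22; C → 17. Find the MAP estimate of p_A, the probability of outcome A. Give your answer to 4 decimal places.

MAP estimate of p_A = 0.3636

The posterior is Dirichlet(αᵢ + nᵢ) = Dirichlet(29, 29, 22).
For a Dirichlet(a₁,…,a_K) with all aᵢ > 1, the mode has j-th component (aⱼ − 1)/(Σaᵢ − K).
Here Σaᵢ = 80 and K = 3, so p_A = (29 − 1)/(80 − 3) = 28/77 ≈ 0.3636.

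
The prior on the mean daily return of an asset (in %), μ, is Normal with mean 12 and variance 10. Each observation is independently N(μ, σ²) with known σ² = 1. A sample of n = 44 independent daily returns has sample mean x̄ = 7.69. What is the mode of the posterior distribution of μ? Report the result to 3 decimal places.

n = 44, x̄ = 7.69.
For a Normal prior and Normal likelihood with known variance, the posterior is Normal; its mode equals its mean, the precision-weighted average.
Prior precision 1/σ₀² = 1/10 = 0.1; data precision n/σ² = 44/1 = 44.
μ̂ = (0.1·12 + 44·7.69) / (0.1 + 44) = 339.56/44.1 = 16978/2205 ≈ 7.700.

μ̂_MAP = 7.700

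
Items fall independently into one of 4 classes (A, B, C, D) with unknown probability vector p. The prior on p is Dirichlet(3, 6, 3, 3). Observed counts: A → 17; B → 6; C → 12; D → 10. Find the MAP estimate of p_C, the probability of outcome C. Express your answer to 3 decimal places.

MAP estimate of p_C = 0.250

The posterior is Dirichlet(αᵢ + nᵢ) = Dirichlet(20, 12, 15, 13).
For a Dirichlet(a₁,…,a_K) with all aᵢ > 1, the mode has j-th component (aⱼ − 1)/(Σaᵢ − K).
Here Σaᵢ = 60 and K = 4, so p_C = (15 − 1)/(60 − 4) = 14/56 ≈ 0.250.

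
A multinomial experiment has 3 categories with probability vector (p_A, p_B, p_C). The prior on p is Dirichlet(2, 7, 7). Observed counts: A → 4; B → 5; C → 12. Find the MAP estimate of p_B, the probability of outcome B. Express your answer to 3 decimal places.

MAP estimate of p_B = 0.324

The posterior is Dirichlet(αᵢ + nᵢ) = Dirichlet(6, 12, 19).
For a Dirichlet(a₁,…,a_K) with all aᵢ > 1, the mode has j-th component (aⱼ − 1)/(Σaᵢ − K).
Here Σaᵢ = 37 and K = 3, so p_B = (12 − 1)/(37 − 3) = 11/34 ≈ 0.324.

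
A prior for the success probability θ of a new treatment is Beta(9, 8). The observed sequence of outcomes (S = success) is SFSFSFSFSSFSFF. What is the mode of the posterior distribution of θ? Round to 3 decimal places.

θ̂_MAP = 0.517

Prior: Beta(9, 8).
Data: 7 successes in 14 trials (from the sequence). The binomial likelihood contributes θ^7(1−θ)^7, so the posterior is Beta(9+7, 8+7) = Beta(16, 15).
For Beta(a, b) with a, b > 1 the mode is (a−1)/(a+b−2) = 15/29 ≈ 0.517.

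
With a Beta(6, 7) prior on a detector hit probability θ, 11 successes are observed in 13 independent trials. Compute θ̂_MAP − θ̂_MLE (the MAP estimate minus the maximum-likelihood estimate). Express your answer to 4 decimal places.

Posterior is Beta(17, 9); MAP = (17−1)/(26−2) = 16/24 ≈ 0.66667.
MLE ignores the prior: θ̂_MLE = k/n = 11/13 ≈ 0.84615.
Difference = 16/24 − 11/13 = -7/39 ≈ -0.1795.

MAP − MLE = -0.1795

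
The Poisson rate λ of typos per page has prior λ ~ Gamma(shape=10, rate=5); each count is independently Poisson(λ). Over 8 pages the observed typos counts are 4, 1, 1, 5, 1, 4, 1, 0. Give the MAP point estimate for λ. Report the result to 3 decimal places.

λ̂_MAP = 2.000

Σxᵢ = 4+1+1+5+1+4+1+0 = 17, with n = 8.
Posterior ∝ λ^9e^(−5λ) · λ^17e^(−8λ) = λ^26e^(−13λ), i.e. Gamma(shape=27, rate=13).
The mode of a Gamma(a, b) with a ≥ 1 (shape–rate) is (a−1)/b = 26/13 ≈ 2.000.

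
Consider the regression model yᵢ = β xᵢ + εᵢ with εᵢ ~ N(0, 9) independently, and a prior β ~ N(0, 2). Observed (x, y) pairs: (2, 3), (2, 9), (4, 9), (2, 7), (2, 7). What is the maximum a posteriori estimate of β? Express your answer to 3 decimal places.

log p(β | y) = −Σ(yᵢ − βxᵢ)²/(2·9) − β²/(2·2) + const.
Setting the derivative to zero: Σxᵢ(yᵢ − βxᵢ)/9 − β/2 = 0, so β = Σxᵢyᵢ / (Σxᵢ² + σ²/τ²).
Σxᵢyᵢ = 2·3 + 2·9 + 4·9 + 2·7 + 2·7 = 88; Σxᵢ² = 32; σ²/τ² = 4.5.
β̂_MAP = 88 / (32 + 4.5) = 88/36.5 ≈ 2.411.

β̂_MAP = 2.411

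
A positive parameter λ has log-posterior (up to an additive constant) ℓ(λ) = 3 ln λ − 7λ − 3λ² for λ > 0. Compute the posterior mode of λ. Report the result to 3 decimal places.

ℓ'(λ) = 3/λ − 7 − 6λ. Setting this to zero and multiplying by λ: 6λ² + 7λ − 3 = 0.
λ = (−7 + √(7² + 4·6·3)) / (2·6) = (−7 + √121) / 12 = (−7 + 11)/12 = 1/3.
ℓ''(λ) = −3/λ² − 6 < 0, confirming a maximum.

λ̂_MAP = 0.333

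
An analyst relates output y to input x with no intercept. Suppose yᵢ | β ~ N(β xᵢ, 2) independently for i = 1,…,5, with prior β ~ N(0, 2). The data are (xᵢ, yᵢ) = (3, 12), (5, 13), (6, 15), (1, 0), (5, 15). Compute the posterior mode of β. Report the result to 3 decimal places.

β̂_MAP = 2.742

log p(β | y) = −Σ(yᵢ − βxᵢ)²/(2·2) − β²/(2·2) + const.
Setting the derivative to zero: Σxᵢ(yᵢ − βxᵢ)/2 − β/2 = 0, so β = Σxᵢyᵢ / (Σxᵢ² + σ²/τ²).
Σxᵢyᵢ = 3·12 + 5·13 + 6·15 + 1·0 + 5·15 = 266; Σxᵢ² = 96; σ²/τ² = 1.
β̂_MAP = 266 / (96 + 1) = 266/97 ≈ 2.742.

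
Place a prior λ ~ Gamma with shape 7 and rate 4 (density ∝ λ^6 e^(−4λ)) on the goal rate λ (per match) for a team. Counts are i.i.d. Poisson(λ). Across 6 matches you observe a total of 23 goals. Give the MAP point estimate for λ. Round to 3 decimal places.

Σxᵢ = 23, n = 6.
Posterior ∝ λ^6e^(−4λ) · λ^23e^(−6λ) = λ^29e^(−10λ), i.e. Gamma(shape=30, rate=10).
The mode of a Gamma(a, b) with a ≥ 1 (shape–rate) is (a−1)/b = 29/10 ≈ 2.900.

λ̂_MAP = 2.900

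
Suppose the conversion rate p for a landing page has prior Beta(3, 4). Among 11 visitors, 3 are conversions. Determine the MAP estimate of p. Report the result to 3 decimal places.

Prior: Beta(3, 4).
Data: 3 successes in 11 trials. The binomial likelihood contributes p^3(1−p)^8, so the posterior is Beta(3+3, 4+8) = Beta(6, 12).
For Beta(a, b) with a, b > 1 the mode is (a−1)/(a+b−2) = 5/16 ≈ 0.313.

p̂_MAP = 0.313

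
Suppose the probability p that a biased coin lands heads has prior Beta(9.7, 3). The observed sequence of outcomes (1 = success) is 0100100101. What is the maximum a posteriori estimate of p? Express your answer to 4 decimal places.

Prior: Beta(9.7, 3).
Data: 4 successes in 10 trials (from the sequence). The binomial likelihood contributes p^4(1−p)^6, so the posterior is Beta(9.7+4, 3+6) = Beta(13.7, 9).
For Beta(a, b) with a, b > 1 the mode is (a−1)/(a+b−2) = 12.7/20.7 ≈ 0.6135.

p̂_MAP = 0.6135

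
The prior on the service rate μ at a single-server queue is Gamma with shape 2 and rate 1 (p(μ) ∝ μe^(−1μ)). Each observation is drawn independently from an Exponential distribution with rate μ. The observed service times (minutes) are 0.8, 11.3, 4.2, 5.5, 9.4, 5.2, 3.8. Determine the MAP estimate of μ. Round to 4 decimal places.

The Exponential(rate=μ) likelihood is ∝ μ^n e^(−μΣtᵢ). Here n = 7 and Σtᵢ = 0.8 + 11.3 + 4.2 + 5.5 + 9.4 + 5.2 + 3.8 = 40.2.
Posterior ∝ μe^(−1μ) · μ^7e^(−40.2μ) = μ^8e^(−41.2μ), i.e. Gamma(9, 41.2).
Mode = (a−1)/b = 8/41.2 ≈ 0.1942.

μ̂_MAP = 0.1942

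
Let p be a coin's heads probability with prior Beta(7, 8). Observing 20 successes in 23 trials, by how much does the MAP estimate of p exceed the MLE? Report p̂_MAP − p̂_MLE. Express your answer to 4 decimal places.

MAP − MLE = -0.1473

Posterior is Beta(27, 11); MAP = (27−1)/(38−2) = 26/36 ≈ 0.72222.
MLE ignores the prior: p̂_MLE = k/n = 20/23 ≈ 0.86957.
Difference = 26/36 − 20/23 = -61/414 ≈ -0.1473.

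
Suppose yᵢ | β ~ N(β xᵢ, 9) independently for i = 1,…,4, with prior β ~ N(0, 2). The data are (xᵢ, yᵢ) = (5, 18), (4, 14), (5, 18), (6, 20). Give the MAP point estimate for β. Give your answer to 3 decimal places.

log p(β | y) = −Σ(yᵢ − βxᵢ)²/(2·9) − β²/(2·2) + const.
Setting the derivative to zero: Σxᵢ(yᵢ − βxᵢ)/9 − β/2 = 0, so β = Σxᵢyᵢ / (Σxᵢ² + σ²/τ²).
Σxᵢyᵢ = 5·18 + 4·14 + 5·18 + 6·20 = 356; Σxᵢ² = 102; σ²/τ² = 4.5.
β̂_MAP = 356 / (102 + 4.5) = 356/106.5 ≈ 3.343.

β̂_MAP = 3.343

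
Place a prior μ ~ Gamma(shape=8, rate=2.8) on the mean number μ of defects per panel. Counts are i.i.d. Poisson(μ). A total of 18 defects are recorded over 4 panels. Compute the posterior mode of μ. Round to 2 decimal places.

Σxᵢ = 18, n = 4.
Posterior ∝ μ^7e^(−2.8μ) · μ^18e^(−4μ) = μ^25e^(−6.8μ), i.e. Gamma(shape=26, rate=6.8).
The mode of a Gamma(a, b) with a ≥ 1 (shape–rate) is (a−1)/b = 25/6.8 ≈ 3.68.

μ̂_MAP = 3.68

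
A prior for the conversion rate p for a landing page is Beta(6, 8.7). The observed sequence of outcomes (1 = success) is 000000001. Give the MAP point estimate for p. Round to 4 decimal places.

p̂_MAP = 0.2765

Prior: Beta(6, 8.7).
Data: 1 success in 9 trials (from the sequence). The binomial likelihood contributes p(1−p)^8, so the posterior is Beta(6+1, 8.7+8) = Beta(7, 16.7).
For Beta(a, b) with a, b > 1 the mode is (a−1)/(a+b−2) = 6/21.7 ≈ 0.2765.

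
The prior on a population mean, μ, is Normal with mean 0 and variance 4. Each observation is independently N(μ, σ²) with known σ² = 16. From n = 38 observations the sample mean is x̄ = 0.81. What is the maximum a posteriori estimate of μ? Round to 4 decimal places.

μ̂_MAP = 0.7329

n = 38, x̄ = 0.81.
For a Normal prior and Normal likelihood with known variance, the posterior is Normal; its mode equals its mean, the precision-weighted average.
Prior precision 1/σ₀² = 1/4 = 0.25; data precision n/σ² = 38/16 = 2.375.
μ̂ = (0.25·0 + 2.375·0.81) / (0.25 + 2.375) = 1.92375/2.625 = 513/700 ≈ 0.7329.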